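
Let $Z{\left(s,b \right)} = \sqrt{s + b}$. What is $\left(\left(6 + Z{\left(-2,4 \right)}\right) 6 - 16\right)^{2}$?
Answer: $472 + 240 \sqrt{2} \approx 811.41$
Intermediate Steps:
$Z{\left(s,b \right)} = \sqrt{b + s}$
$\left(\left(6 + Z{\left(-2,4 \right)}\right) 6 - 16\right)^{2} = \left(\left(6 + \sqrt{4 - 2}\right) 6 - 16\right)^{2} = \left(\left(6 + \sqrt{2}\right) 6 - 16\right)^{2} = \left(\left(36 + 6 \sqrt{2}\right) - 16\right)^{2} = \left(20 + 6 \sqrt{2}\right)^{2}$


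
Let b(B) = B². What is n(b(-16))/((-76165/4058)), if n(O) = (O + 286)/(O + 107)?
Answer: -2199436/27647895 ≈ -0.079552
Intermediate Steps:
n(O) = (286 + O)/(107 + O)
n(b(-16))/((-76165/4058)) = ((286 + (-16)²)/(107 + (-16)²))/((-76165/4058)) = ((286 + 256)/(107 + 256))/((-76165*1/4058)) = (542/363)/(-76165/4058) = ((1/363)*542)*(-4058/76165) = (542/363)*(-4058/76165) = -2199436/27647895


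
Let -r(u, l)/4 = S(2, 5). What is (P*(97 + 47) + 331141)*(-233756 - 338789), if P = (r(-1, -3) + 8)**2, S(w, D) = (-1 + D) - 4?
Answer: -194869698565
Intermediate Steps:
S(w, D) = -5 + D
r(u, l) = 0 (r(u, l) = -4*(-5 + 5) = -4*0 = 0)
P = 64 (P = (0 + 8)**2 = 8**2 = 64)
(P*(97 + 47) + 331141)*(-233756 - 338789) = (64*(97 + 47) + 331141)*(-233756 - 338789) = (64*144 + 331141)*(-572545) = (9216 + 331141)*(-572545) = 340357*(-572545) = -194869698565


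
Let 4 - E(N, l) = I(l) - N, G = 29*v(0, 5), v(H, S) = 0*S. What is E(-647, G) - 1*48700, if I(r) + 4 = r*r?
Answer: -49339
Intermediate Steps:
v(H, S) = 0
I(r) = -4 + r² (I(r) = -4 + r*r = -4 + r²)
G = 0 (G = 29*0 = 0)
E(N, l) = 8 + N - l² (E(N, l) = 4 - ((-4 + l²) - N) = 4 - (-4 + l² - N) = 4 + (4 + N - l²) = 8 + N - l²)
E(-647, G) - 1*48700 = (8 - 647 - 1*0²) - 1*48700 = (8 - 647 - 1*0) - 48700 = (8 - 647 + 0) - 48700 = -639 - 48700 = -49339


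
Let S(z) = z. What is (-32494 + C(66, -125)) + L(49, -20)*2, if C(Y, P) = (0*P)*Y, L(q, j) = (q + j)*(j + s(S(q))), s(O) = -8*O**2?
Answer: -1147718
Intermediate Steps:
L(q, j) = (j + q)*(j - 8*q**2) (L(q, j) = (q + j)*(j - 8*q**2) = (j + q)*(j - 8*q**2))
C(Y, P) = 0 (C(Y, P) = 0*Y = 0)
(-32494 + C(66, -125)) + L(49, -20)*2 = (-32494 + 0) + ((-20)**2 - 8*49**3 - 20*49 - 8*(-20)*49**2)*2 = -32494 + (400 - 8*117649 - 980 - 8*(-20)*2401)*2 = -32494 + (400 - 941192 - 980 + 384160)*2 = -32494 - 557612*2 = -32494 - 1115224 = -1147718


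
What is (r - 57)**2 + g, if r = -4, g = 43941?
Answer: 47662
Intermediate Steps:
(r - 57)**2 + g = (-4 - 57)**2 + 43941 = (-61)**2 + 43941 = 3721 + 43941 = 47662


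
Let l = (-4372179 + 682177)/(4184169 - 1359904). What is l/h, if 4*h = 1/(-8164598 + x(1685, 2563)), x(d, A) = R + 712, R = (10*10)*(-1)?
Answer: 1126172884784/26395 ≈ 4.2666e+7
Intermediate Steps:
R = -100 (R = 100*(-1) = -100)
x(d, A) = 612 (x(d, A) = -100 + 712 = 612)
h = -1/32655944 (h = 1/(4*(-8164598 + 612)) = (¼)/(-8163986) = (¼)*(-1/8163986) = -1/32655944 ≈ -3.0622e-8)
l = -34486/26395 (l = -3690002/2824265 = -3690002*1/2824265 = -34486/26395 ≈ -1.3065)
l/h = -34486/(26395*(-1/32655944)) = -34486/26395*(-32655944) = 1126172884784/26395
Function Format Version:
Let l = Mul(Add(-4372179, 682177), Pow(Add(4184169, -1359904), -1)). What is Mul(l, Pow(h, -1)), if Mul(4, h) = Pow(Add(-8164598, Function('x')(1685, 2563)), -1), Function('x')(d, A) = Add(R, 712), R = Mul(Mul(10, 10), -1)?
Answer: Rational(1126172884784, 26395) ≈ 4.2666e+7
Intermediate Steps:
R = -100 (R = Mul(100, -1) = -100)
Function('x')(d, A) = 612 (Function('x')(d, A) = Add(-100, 712) = 612)
h = Rational(-1, 32655944) (h = Mul(Rational(1, 4), Pow(Add(-8164598, 612), -1)) = Mul(Rational(1, 4), Pow(-8163986, -1)) = Mul(Rational(1, 4), Rational(-1, 8163986)) = Rational(-1, 32655944) ≈ -3.0622e-8)
l = Rational(-34486, 26395) (l = Mul(-3690002, Pow(2824265, -1)) = Mul(-3690002, Rational(1, 2824265)) = Rational(-34486, 26395) ≈ -1.3065)
Mul(l, Pow(h, -1)) = Mul(Rational(-34486, 26395), Pow(Rational(-1, 32655944), -1)) = Mul(Rational(-34486, 26395), -32655944) = Rational(1126172884784, 26395)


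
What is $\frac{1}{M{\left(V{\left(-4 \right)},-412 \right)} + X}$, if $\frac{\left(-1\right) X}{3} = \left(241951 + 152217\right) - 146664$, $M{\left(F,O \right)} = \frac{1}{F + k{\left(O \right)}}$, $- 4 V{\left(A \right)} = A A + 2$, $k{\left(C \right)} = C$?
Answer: $- \frac{833}{618512498} \approx -1.3468 \cdot 10^{-6}$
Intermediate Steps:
$V{\left(A \right)} = - \frac{1}{2} - \frac{A^{2}}{4}$ ($V{\left(A \right)} = - \frac{A A + 2}{4} = - \frac{A^{2} + 2}{4} = - \frac{2 + A^{2}}{4} = - \frac{1}{2} - \frac{A^{2}}{4}$)
$M{\left(F,O \right)} = \frac{1}{F + O}$
$X = -742512$ ($X = - 3 \left(\left(241951 + 152217\right) - 146664\right) = - 3 \left(394168 - 146664\right) = \left(-3\right) 247504 = -742512$)
$\frac{1}{M{\left(V{\left(-4 \right)},-412 \right)} + X} = \frac{1}{\frac{1}{\left(- \frac{1}{2} - \frac{\left(-4\right)^{2}}{4}\right) - 412} - 742512} = \frac{1}{\frac{1}{\left(- \frac{1}{2} - 4\right) - 412} - 742512} = \frac{1}{\frac{1}{- \frac{9}{2} - 412} - 742512} = \frac{1}{\frac{1}{- \frac{833}{2}} - 742512} = \frac{1}{- \frac{2}{833} - 742512} = \frac{1}{- \frac{618512498}{833}} = - \frac{833}{618512498}$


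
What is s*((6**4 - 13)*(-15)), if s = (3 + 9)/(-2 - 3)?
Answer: 46188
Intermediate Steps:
s = -12/5 (s = 12/(-5) = 12*(-1/5) = -12/5 ≈ -2.4000)
s*((6**4 - 13)*(-15)) = -12*(6**4 - 13)*(-15)/5 = -12*(1296 - 13)*(-15)/5 = -15396*(-15)/5 = -12/5*(-19245) = 46188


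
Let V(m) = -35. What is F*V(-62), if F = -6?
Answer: 210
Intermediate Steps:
F*V(-62) = -6*(-35) = 210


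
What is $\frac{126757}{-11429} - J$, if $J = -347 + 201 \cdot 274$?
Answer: $- \frac{625601640}{11429} \approx -54738.0$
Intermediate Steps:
$J = 54727$ ($J = -347 + 55074 = 54727$)
$\frac{126757}{-11429} - J = \frac{126757}{-11429} - 54727 = 126757 \left(- \frac{1}{11429}\right) - 54727 = - \frac{126757}{11429} - 54727 = - \frac{625601640}{11429}$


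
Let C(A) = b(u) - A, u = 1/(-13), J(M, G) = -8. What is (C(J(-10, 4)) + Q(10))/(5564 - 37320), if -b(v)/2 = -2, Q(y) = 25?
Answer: -37/31756 ≈ -0.0011651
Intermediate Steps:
u = -1/13 ≈ -0.076923
b(v) = 4 (b(v) = -2*(-2) = 4)
C(A) = 4 - A
(C(J(-10, 4)) + Q(10))/(5564 - 37320) = ((4 - 1*(-8)) + 25)/(5564 - 37320) = ((4 + 8) + 25)/(-31756) = (12 + 25)*(-1/31756) = 37*(-1/31756) = -37/31756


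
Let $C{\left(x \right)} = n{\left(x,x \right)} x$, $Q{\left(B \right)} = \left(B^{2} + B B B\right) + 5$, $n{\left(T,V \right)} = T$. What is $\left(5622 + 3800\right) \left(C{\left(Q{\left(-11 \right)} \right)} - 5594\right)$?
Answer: $13628272882$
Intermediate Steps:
$Q{\left(B \right)} = 5 + B^{2} + B^{3}$ ($Q{\left(B \right)} = \left(B^{2} + B^{2} B\right) + 5 = \left(B^{2} + B^{3}\right) + 5 = 5 + B^{2} + B^{3}$)
$C{\left(x \right)} = x^{2}$ ($C{\left(x \right)} = x x = x^{2}$)
$\left(5622 + 3800\right) \left(C{\left(Q{\left(-11 \right)} \right)} - 5594\right) = \left(5622 + 3800\right) \left(\left(5 + \left(-11\right)^{2} + \left(-11\right)^{3}\right)^{2} - 5594\right) = 9422 \left(\left(5 + 121 - 1331\right)^{2} - 5594\right) = 9422 \left(\left(-1205\right)^{2} - 5594\right) = 9422 \left(1452025 - 5594\right) = 9422 \cdot 1446431 = 13628272882$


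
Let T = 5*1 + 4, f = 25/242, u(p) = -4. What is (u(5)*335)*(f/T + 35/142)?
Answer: -26726300/77319 ≈ -345.66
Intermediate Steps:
f = 25/242 (f = 25*(1/242) = 25/242 ≈ 0.10331)
T = 9 (T = 5 + 4 = 9)
(u(5)*335)*(f/T + 35/142) = (-4*335)*((25/242)/9 + 35/142) = -1340*((25/242)*(⅑) + 35*(1/142)) = -1340*(25/2178 + 35/142) = -1340*19945/77319 = -26726300/77319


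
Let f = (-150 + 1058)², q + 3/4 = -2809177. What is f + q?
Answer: -7938855/4 ≈ -1.9847e+6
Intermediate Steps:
q = -11236711/4 (q = -¾ - 2809177 = -11236711/4 ≈ -2.8092e+6)
f = 824464 (f = 908² = 824464)
f + q = 824464 - 11236711/4 = -7938855/4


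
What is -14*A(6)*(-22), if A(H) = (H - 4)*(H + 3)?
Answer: 5544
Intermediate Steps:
A(H) = (-4 + H)*(3 + H)
-14*A(6)*(-22) = -14*(-12 + 6² - 1*6)*(-22) = -14*(-12 + 36 - 6)*(-22) = -14*18*(-22) = -252*(-22) = 5544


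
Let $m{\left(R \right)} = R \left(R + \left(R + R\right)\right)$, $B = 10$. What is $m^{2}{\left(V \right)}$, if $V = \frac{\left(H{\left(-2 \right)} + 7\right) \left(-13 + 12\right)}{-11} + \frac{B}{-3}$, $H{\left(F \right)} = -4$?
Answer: $\frac{104060401}{131769} \approx 789.72$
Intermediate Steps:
$V = - \frac{101}{33}$ ($V = \frac{\left(-4 + 7\right) \left(-13 + 12\right)}{-11} + \frac{10}{-3} = 3 \left(-1\right) \left(- \frac{1}{11}\right) + 10 \left(- \frac{1}{3}\right) = \left(-3\right) \left(- \frac{1}{11}\right) - \frac{10}{3} = \frac{3}{11} - \frac{10}{3} = - \frac{101}{33} \approx -3.0606$)
$m{\left(R \right)} = 3 R^{2}$ ($m{\left(R \right)} = R \left(R + 2 R\right) = R 3 R = 3 R^{2}$)
$m^{2}{\left(V \right)} = \left(3 \left(- \frac{101}{33}\right)^{2}\right)^{2} = \left(3 \cdot \frac{10201}{1089}\right)^{2} = \left(\frac{10201}{363}\right)^{2} = \frac{104060401}{131769}$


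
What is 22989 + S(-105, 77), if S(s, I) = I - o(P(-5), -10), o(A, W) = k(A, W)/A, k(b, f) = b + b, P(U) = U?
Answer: 23064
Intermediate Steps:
k(b, f) = 2*b
o(A, W) = 2 (o(A, W) = (2*A)/A = 2)
S(s, I) = -2 + I (S(s, I) = I - 1*2 = I - 2 = -2 + I)
22989 + S(-105, 77) = 22989 + (-2 + 77) = 22989 + 75 = 23064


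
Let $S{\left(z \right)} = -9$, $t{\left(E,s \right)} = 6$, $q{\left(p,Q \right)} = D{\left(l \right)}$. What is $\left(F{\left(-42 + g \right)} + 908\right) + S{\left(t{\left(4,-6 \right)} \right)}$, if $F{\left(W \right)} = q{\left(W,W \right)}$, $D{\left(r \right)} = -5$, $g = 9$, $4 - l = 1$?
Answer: $894$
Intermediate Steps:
$l = 3$ ($l = 4 - 1 = 3$)
$q{\left(p,Q \right)} = -5$
$F{\left(W \right)} = -5$
$\left(F{\left(-42 + g \right)} + 908\right) + S{\left(t{\left(4,-6 \right)} \right)} = \left(-5 + 908\right) - 9 = 903 - 9 = 894$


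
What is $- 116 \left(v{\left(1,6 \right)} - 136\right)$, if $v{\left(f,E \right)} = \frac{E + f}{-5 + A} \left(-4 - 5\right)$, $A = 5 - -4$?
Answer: $17603$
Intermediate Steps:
$A = 9$ ($A = 5 + 4 = 9$)
$v{\left(f,E \right)} = - \frac{9 E}{4} - \frac{9 f}{4}$ ($v{\left(f,E \right)} = \frac{E + f}{-5 + 9} \left(-4 - 5\right) = \frac{E + f}{4} \left(-9\right) = \left(E + f\right) \frac{1}{4} \left(-9\right) = \left(\frac{E}{4} + \frac{f}{4}\right) \left(-9\right) = - \frac{9 E}{4} - \frac{9 f}{4}$)
$- 116 \left(v{\left(1,6 \right)} - 136\right) = - 116 \left(\left(\left(- \frac{9}{4}\right) 6 - \frac{9}{4}\right) - 136\right) = - 116 \left(\left(- \frac{27}{2} - \frac{9}{4}\right) - 136\right) = - 116 \left(- \frac{63}{4} - 136\right) = \left(-116\right) \left(- \frac{607}{4}\right) = 17603$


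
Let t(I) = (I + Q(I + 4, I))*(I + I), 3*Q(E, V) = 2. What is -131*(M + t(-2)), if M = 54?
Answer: -23318/3 ≈ -7772.7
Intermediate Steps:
Q(E, V) = 2/3 (Q(E, V) = (1/3)*2 = 2/3)
t(I) = 2*I*(2/3 + I) (t(I) = (I + 2/3)*(I + I) = (2/3 + I)*(2*I) = 2*I*(2/3 + I))
-131*(M + t(-2)) = -131*(54 + (2/3)*(-2)*(2 + 3*(-2))) = -131*(54 + (2/3)*(-2)*(2 - 6)) = -131*(54 + (2/3)*(-2)*(-4)) = -131*(54 + 16/3) = -131*178/3 = -23318/3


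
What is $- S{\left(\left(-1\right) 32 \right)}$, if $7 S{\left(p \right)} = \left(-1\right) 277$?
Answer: $\frac{277}{7} \approx 39.571$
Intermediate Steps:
$S{\left(p \right)} = - \frac{277}{7}$ ($S{\left(p \right)} = \frac{\left(-1\right) 277}{7} = \frac{1}{7} \left(-277\right) = - \frac{277}{7}$)
$- S{\left(\left(-1\right) 32 \right)} = \left(-1\right) \left(- \frac{277}{7}\right) = \frac{277}{7}$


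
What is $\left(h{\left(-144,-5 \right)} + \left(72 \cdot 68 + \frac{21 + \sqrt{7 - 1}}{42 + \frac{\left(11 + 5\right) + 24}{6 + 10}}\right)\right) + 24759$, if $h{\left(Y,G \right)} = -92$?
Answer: $\frac{2631149}{89} + \frac{2 \sqrt{6}}{89} \approx 29564.0$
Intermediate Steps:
$\left(h{\left(-144,-5 \right)} + \left(72 \cdot 68 + \frac{21 + \sqrt{7 - 1}}{42 + \frac{\left(11 + 5\right) + 24}{6 + 10}}\right)\right) + 24759 = \left(-92 + \left(72 \cdot 68 + \frac{21 + \sqrt{7 - 1}}{42 + \frac{\left(11 + 5\right) + 24}{6 + 10}}\right)\right) + 24759 = \left(-92 + \left(4896 + \frac{21 + \sqrt{6}}{42 + \frac{16 + 24}{16}}\right)\right) + 24759 = \left(-92 + \left(4896 + \frac{21 + \sqrt{6}}{42 + 40 \cdot \frac{1}{16}}\right)\right) + 24759 = \left(-92 + \left(4896 + \frac{21 + \sqrt{6}}{42 + \frac{5}{2}}\right)\right) + 24759 = \left(-92 + \left(4896 + \frac{21 + \sqrt{6}}{\frac{89}{2}}\right)\right) + 24759 = \left(-92 + \left(4896 + \left(21 + \sqrt{6}\right) \frac{2}{89}\right)\right) + 24759 = \left(-92 + \left(4896 + \left(\frac{42}{89} + \frac{2 \sqrt{6}}{89}\right)\right)\right) + 24759 = \left(-92 + \left(\frac{435786}{89} + \frac{2 \sqrt{6}}{89}\right)\right) + 24759 = \left(\frac{427598}{89} + \frac{2 \sqrt{6}}{89}\right) + 24759 = \frac{2631149}{89} + \frac{2 \sqrt{6}}{89}$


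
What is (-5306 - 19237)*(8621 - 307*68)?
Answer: 300774465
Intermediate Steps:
(-5306 - 19237)*(8621 - 307*68) = -24543*(8621 - 20876) = -24543*(-12255) = 300774465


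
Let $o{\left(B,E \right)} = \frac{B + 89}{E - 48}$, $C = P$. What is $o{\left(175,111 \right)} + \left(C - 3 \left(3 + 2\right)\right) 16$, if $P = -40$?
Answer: $- \frac{18392}{21} \approx -875.81$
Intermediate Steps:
$C = -40$
$o{\left(B,E \right)} = \frac{89 + B}{-48 + E}$ ($o{\left(B,E \right)} = \frac{89 + B}{E - 48} = \frac{89 + B}{-48 + E}$)
$o{\left(175,111 \right)} + \left(C - 3 \left(3 + 2\right)\right) 16 = \frac{89 + 175}{-48 + 111} + \left(-40 - 3 \left(3 + 2\right)\right) 16 = \frac{1}{63} \cdot 264 + \left(-40 - 15\right) 16 = \frac{88}{21} - 880 = - \frac{18392}{21}$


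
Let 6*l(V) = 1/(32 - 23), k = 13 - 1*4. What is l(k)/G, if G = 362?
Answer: 1/19548 ≈ 5.1156e-5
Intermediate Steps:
k = 9 (k = 13 - 4 = 9)
l(V) = 1/54 (l(V) = 1/(6*(32 - 23)) = (⅙)/9 = (⅙)*(⅑) = 1/54)
l(k)/G = (1/54)/362 = (1/54)*(1/362) = 1/19548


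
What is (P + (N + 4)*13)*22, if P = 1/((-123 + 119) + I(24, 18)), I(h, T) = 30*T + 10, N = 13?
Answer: 1327337/273 ≈ 4862.0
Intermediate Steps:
I(h, T) = 10 + 30*T
P = 1/546 (P = 1/((-123 + 119) + (10 + 30*18)) = 1/(-4 + (10 + 540)) = 1/(-4 + 550) = 1/546 ≈ 0.0018315)
(P + (N + 4)*13)*22 = (1/546 + (13 + 4)*13)*22 = (1/546 + 17*13)*22 = (1/546 + 221)*22 = (120667/546)*22 = 1327337/273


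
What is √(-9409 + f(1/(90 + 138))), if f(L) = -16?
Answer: 5*I*√377 ≈ 97.082*I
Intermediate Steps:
√(-9409 + f(1/(90 + 138))) = √(-9409 - 16) = √(-9425) = 5*I*√377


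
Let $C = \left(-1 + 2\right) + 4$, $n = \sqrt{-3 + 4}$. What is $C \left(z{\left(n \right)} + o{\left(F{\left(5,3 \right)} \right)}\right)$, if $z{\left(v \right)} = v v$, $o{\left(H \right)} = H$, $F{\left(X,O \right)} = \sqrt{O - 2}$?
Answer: $10$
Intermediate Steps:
$F{\left(X,O \right)} = \sqrt{-2 + O}$
$n = 1$ ($n = \sqrt{1} = 1$)
$z{\left(v \right)} = v^{2}$
$C = 5$ ($C = 1 + 4 = 5$)
$C \left(z{\left(n \right)} + o{\left(F{\left(5,3 \right)} \right)}\right) = 5 \left(1^{2} + \sqrt{-2 + 3}\right) = 5 \left(1 + \sqrt{1}\right) = 5 \left(1 + 1\right) = 5 \cdot 2 = 10$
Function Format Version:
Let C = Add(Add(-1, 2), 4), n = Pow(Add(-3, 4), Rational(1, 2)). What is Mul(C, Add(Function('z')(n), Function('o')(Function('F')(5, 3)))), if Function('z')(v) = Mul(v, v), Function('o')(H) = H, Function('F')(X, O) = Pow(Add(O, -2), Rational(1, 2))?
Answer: 10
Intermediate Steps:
Function('F')(X, O) = Pow(Add(-2, O), Rational(1, 2))
n = 1 (n = Pow(1, Rational(1, 2)) = 1)
Function('z')(v) = Pow(v, 2)
C = 5 (C = Add(1, 4) = 5)
Mul(C, Add(Function('z')(n), Function('o')(Function('F')(5, 3)))) = Mul(5, Add(Pow(1, 2), Pow(Add(-2, 3), Rational(1, 2)))) = Mul(5, Add(1, Pow(1, Rational(1, 2)))) = Mul(5, Add(1, 1)) = Mul(5, 2) = 10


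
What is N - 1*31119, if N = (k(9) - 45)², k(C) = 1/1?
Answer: -29183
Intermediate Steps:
k(C) = 1
N = 1936 (N = (1 - 45)² = (-44)² = 1936)
N - 1*31119 = 1936 - 1*31119 = 1936 - 31119 = -29183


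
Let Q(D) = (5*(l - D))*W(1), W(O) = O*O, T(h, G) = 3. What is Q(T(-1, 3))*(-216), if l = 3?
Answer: 0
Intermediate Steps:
W(O) = O²
Q(D) = 15 - 5*D (Q(D) = (5*(3 - D))*1² = (15 - 5*D)*1 = 15 - 5*D)
Q(T(-1, 3))*(-216) = (15 - 5*3)*(-216) = (15 - 15)*(-216) = 0*(-216) = 0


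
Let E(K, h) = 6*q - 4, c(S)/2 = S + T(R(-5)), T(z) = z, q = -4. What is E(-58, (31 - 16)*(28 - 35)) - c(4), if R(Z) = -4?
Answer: -28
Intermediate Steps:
c(S) = -8 + 2*S (c(S) = 2*(S - 4) = 2*(-4 + S) = -8 + 2*S)
E(K, h) = -28 (E(K, h) = 6*(-4) - 4 = -24 - 4 = -28)
E(-58, (31 - 16)*(28 - 35)) - c(4) = -28 - (-8 + 2*4) = -28 - (-8 + 8) = -28 - 1*0 = -28 + 0 = -28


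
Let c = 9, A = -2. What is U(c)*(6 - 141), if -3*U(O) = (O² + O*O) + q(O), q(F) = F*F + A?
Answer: 10845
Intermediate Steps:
q(F) = -2 + F² (q(F) = F*F - 2 = F² - 2 = -2 + F²)
U(O) = ⅔ - O² (U(O) = -((O² + O*O) + (-2 + O²))/3 = -((O² + O²) + (-2 + O²))/3 = -(2*O² + (-2 + O²))/3 = -(-2 + 3*O²)/3 = ⅔ - O²)
U(c)*(6 - 141) = (⅔ - 1*9²)*(6 - 141) = (⅔ - 1*81)*(-135) = (⅔ - 81)*(-135) = -241/3*(-135) = 10845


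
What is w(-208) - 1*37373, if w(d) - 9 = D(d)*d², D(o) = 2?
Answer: 49164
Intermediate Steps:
w(d) = 9 + 2*d²
w(-208) - 1*37373 = (9 + 2*(-208)²) - 1*37373 = (9 + 2*43264) - 37373 = (9 + 86528) - 37373 = 86537 - 37373 = 49164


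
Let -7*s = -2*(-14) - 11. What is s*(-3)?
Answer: 51/7 ≈ 7.2857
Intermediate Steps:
s = -17/7 (s = -(-2*(-14) - 11)/7 = -(28 - 11)/7 = -⅐*17 = -17/7 ≈ -2.4286)
s*(-3) = -17/7*(-3) = 51/7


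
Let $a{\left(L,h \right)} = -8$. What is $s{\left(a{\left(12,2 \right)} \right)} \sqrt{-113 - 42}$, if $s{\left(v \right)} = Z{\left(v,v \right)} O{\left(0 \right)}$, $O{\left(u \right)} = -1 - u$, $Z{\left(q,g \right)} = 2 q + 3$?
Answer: $13 i \sqrt{155} \approx 161.85 i$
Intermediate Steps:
$Z{\left(q,g \right)} = 3 + 2 q$
$s{\left(v \right)} = -3 - 2 v$ ($s{\left(v \right)} = \left(3 + 2 v\right) \left(-1 - 0\right) = \left(3 + 2 v\right) \left(-1 + 0\right) = \left(3 + 2 v\right) \left(-1\right) = -3 - 2 v$)
$s{\left(a{\left(12,2 \right)} \right)} \sqrt{-113 - 42} = \left(-3 - -16\right) \sqrt{-113 - 42} = \left(-3 + 16\right) \sqrt{-155} = 13 i \sqrt{155}$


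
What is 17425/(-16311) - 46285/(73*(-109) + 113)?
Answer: 618272935/127943484 ≈ 4.8324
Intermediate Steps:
17425/(-16311) - 46285/(73*(-109) + 113) = 17425*(-1/16311) - 46285/(-7957 + 113) = -17425/16311 - 46285/(-7844) = -17425/16311 - 46285*(-1/7844) = -17425/16311 + 46285/7844 = 618272935/127943484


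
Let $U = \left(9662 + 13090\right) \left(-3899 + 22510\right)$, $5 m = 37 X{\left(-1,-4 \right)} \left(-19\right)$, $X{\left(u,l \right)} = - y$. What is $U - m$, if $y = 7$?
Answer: $\frac{2117182439}{5} \approx 4.2344 \cdot 10^{8}$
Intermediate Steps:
$X{\left(u,l \right)} = -7$ ($X{\left(u,l \right)} = \left(-1\right) 7 = -7$)
$m = \frac{4921}{5}$ ($m = \frac{37 \left(-7\right) \left(-19\right)}{5} = \frac{\left(-259\right) \left(-19\right)}{5} = \frac{1}{5} \cdot 4921 = \frac{4921}{5} \approx 984.2$)
$U = 423437472$ ($U = 22752 \cdot 18611 = 423437472$)
$U - m = 423437472 - \frac{4921}{5} = \frac{2117182439}{5}$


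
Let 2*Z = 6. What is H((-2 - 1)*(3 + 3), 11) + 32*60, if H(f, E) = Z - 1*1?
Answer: 1922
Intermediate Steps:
Z = 3 (Z = (1/2)*6 = 3)
H(f, E) = 2 (H(f, E) = 3 - 1*1 = 3 - 1 = 2)
H((-2 - 1)*(3 + 3), 11) + 32*60 = 2 + 32*60 = 2 + 1920 = 1922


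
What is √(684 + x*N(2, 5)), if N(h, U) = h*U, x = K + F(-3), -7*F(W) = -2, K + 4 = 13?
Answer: √38066/7 ≈ 27.872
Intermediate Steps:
K = 9 (K = -4 + 13 = 9)
F(W) = 2/7 (F(W) = -⅐*(-2) = 2/7)
x = 65/7 (x = 9 + 2/7 = 65/7 ≈ 9.2857)
N(h, U) = U*h
√(684 + x*N(2, 5)) = √(684 + 65*(5*2)/7) = √(684 + (65/7)*10) = √(684 + 650/7) = √(5438/7) = √38066/7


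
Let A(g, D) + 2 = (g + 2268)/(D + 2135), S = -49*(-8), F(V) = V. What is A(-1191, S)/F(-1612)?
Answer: 3977/4073524 ≈ 0.00097630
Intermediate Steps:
S = 392
A(g, D) = -2 + (2268 + g)/(2135 + D) (A(g, D) = -2 + (g + 2268)/(D + 2135) = -2 + (2268 + g)/(2135 + D))
A(-1191, S)/F(-1612) = ((-2002 - 1191 - 2*392)/(2135 + 392))/(-1612) = ((-2002 - 1191 - 784)/2527)*(-1/1612) = ((1/2527)*(-3977))*(-1/1612) = -3977/2527*(-1/1612) = 3977/4073524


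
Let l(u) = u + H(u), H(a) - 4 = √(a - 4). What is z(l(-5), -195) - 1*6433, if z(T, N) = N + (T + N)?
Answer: -6824 + 3*I ≈ -6824.0 + 3.0*I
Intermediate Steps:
H(a) = 4 + √(-4 + a) (H(a) = 4 + √(a - 4) = 4 + √(-4 + a))
l(u) = 4 + u + √(-4 + u) (l(u) = u + (4 + √(-4 + u)) = 4 + u + √(-4 + u))
z(T, N) = T + 2*N (z(T, N) = N + (N + T) = T + 2*N)
z(l(-5), -195) - 1*6433 = ((4 - 5 + √(-4 - 5)) + 2*(-195)) - 1*6433 = ((4 - 5 + √(-9)) - 390) - 6433 = ((4 - 5 + 3*I) - 390) - 6433 = ((-1 + 3*I) - 390) - 6433 = (-391 + 3*I) - 6433 = -6824 + 3*I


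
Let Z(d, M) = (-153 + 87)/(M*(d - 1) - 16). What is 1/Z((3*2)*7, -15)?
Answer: 631/66 ≈ 9.5606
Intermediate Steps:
Z(d, M) = -66/(-16 + M*(-1 + d)) (Z(d, M) = -66/(M*(-1 + d) - 16) = -66/(-16 + M*(-1 + d)))
1/Z((3*2)*7, -15) = 1/(66/(16 - 15 - 1*(-15)*(3*2)*7)) = 1/(66/(16 - 15 - 1*(-15)*6*7)) = 1/(66/(16 - 15 - 1*(-15)*42)) = 1/(66/(16 - 15 + 630)) = 1/(66/631) = 631/66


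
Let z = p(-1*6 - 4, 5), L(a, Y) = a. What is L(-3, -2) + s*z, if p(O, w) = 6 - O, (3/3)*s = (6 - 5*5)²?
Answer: 5773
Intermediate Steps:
s = 361 (s = (6 - 5*5)² = (6 - 25)² = (-19)² = 361)
z = 16 (z = 6 - (-1*6 - 4) = 6 - (-6 - 4) = 6 - 1*(-10) = 6 + 10 = 16)
L(-3, -2) + s*z = -3 + 361*16 = -3 + 5776 = 5773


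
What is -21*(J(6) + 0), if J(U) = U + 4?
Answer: -210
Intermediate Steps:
J(U) = 4 + U
-21*(J(6) + 0) = -21*((4 + 6) + 0) = -21*(10 + 0) = -21*10 = -210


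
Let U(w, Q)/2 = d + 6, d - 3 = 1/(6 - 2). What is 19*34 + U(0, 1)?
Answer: 1329/2 ≈ 664.50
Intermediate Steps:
d = 13/4 (d = 3 + 1/(6 - 2) = 3 + 1/4 = 13/4 ≈ 3.2500)
U(w, Q) = 37/2 (U(w, Q) = 2*(13/4 + 6) = 2*(37/4) = 37/2)
19*34 + U(0, 1) = 19*34 + 37/2 = 646 + 37/2 = 1329/2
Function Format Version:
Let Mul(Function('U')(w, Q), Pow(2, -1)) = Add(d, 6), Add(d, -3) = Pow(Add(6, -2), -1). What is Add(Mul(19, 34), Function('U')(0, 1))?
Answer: Rational(1329, 2) ≈ 664.50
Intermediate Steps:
d = Rational(13, 4) (d = Add(3, Pow(Add(6, -2), -1)) = Add(3, Pow(4, -1)) = Add(3, Rational(1, 4)) = Rational(13, 4) ≈ 3.2500)
Function('U')(w, Q) = Rational(37, 2) (Function('U')(w, Q) = Mul(2, Add(Rational(13, 4), 6)) = Mul(2, Rational(37, 4)) = Rational(37, 2))
Add(Mul(19, 34), Function('U')(0, 1)) = Add(Mul(19, 34), Rational(37, 2)) = Add(646, Rational(37, 2)) = Rational(1329, 2)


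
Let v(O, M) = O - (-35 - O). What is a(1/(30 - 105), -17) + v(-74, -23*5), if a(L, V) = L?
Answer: -8476/75 ≈ -113.01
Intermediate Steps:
v(O, M) = 35 + 2*O (v(O, M) = O + (35 + O) = 35 + 2*O)
a(1/(30 - 105), -17) + v(-74, -23*5) = 1/(30 - 105) + (35 + 2*(-74)) = 1/(-75) + (35 - 148) = -1/75 - 113 = -8476/75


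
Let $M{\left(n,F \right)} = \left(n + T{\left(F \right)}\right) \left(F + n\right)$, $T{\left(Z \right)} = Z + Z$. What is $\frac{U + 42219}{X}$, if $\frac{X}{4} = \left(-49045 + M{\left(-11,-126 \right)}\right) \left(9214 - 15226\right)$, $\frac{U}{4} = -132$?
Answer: $\frac{13897}{104320224} \approx 0.00013321$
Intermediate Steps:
$U = -528$ ($U = 4 \left(-132\right) = -528$)
$T{\left(Z \right)} = 2 Z$
$M{\left(n,F \right)} = \left(F + n\right) \left(n + 2 F\right)$ ($M{\left(n,F \right)} = \left(n + 2 F\right) \left(F + n\right) = \left(F + n\right) \left(n + 2 F\right)$)
$X = 312960672$ ($X = 4 \left(-49045 + \left(\left(-11\right)^{2} + 2 \left(-126\right)^{2} + 3 \left(-126\right) \left(-11\right)\right)\right) \left(9214 - 15226\right) = 4 \left(-49045 + \left(121 + 2 \cdot 15876 + 4158\right)\right) \left(-6012\right) = 4 \left(-49045 + \left(121 + 31752 + 4158\right)\right) \left(-6012\right) = 4 \left(-49045 + 36031\right) \left(-6012\right) = 4 \left(\left(-13014\right) \left(-6012\right)\right) = 4 \cdot 78240168 = 312960672$)
$\frac{U + 42219}{X} = \frac{-528 + 42219}{312960672} = 41691 \cdot \frac{1}{312960672} = \frac{13897}{104320224}$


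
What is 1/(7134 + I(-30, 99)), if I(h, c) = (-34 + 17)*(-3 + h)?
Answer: 1/7695 ≈ 0.00012995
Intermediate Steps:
I(h, c) = 51 - 17*h (I(h, c) = -17*(-3 + h) = 51 - 17*h)
1/(7134 + I(-30, 99)) = 1/(7134 + (51 - 17*(-30))) = 1/(7134 + (51 + 510)) = 1/(7134 + 561) = 1/7695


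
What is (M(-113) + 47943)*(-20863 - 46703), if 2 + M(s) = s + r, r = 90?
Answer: -3237627588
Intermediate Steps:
M(s) = 88 + s (M(s) = -2 + (s + 90) = -2 + (90 + s) = 88 + s)
(M(-113) + 47943)*(-20863 - 46703) = ((88 - 113) + 47943)*(-20863 - 46703) = (-25 + 47943)*(-67566) = 47918*(-67566) = -3237627588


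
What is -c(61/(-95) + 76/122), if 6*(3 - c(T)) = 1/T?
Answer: -7793/666 ≈ -11.701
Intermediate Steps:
c(T) = 3 - 1/(6*T)
-c(61/(-95) + 76/122) = -(3 - 1/(6*(61/(-95) + 76/122))) = -(3 - 1/(6*(61*(-1/95) + 76*(1/122)))) = -(3 - 1/(6*(-61/95 + 38/61))) = -(3 - 1/(6*(-111/5795))) = -(3 - ⅙*(-5795/111)) = -(3 + 5795/666) = -1*7793/666 = -7793/666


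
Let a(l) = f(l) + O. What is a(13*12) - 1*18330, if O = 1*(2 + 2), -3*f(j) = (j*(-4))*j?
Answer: 14122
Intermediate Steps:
f(j) = 4*j**2/3 (f(j) = -j*(-4)*j/3 = -(-4*j)*j/3 = -(-4)*j**2/3 = 4*j**2/3)
O = 4 (O = 1*4 = 4)
a(l) = 4 + 4*l**2/3 (a(l) = 4*l**2/3 + 4 = 4 + 4*l**2/3)
a(13*12) - 1*18330 = (4 + 4*(13*12)**2/3) - 1*18330 = (4 + (4/3)*156**2) - 18330 = (4 + (4/3)*24336) - 18330 = (4 + 32448) - 18330 = 32452 - 18330 = 14122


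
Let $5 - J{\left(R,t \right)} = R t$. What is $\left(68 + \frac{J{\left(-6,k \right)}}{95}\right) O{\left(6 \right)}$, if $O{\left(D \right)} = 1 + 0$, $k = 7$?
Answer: $\frac{6507}{95} \approx 68.495$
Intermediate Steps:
$O{\left(D \right)} = 1$
$J{\left(R,t \right)} = 5 - R t$
$\left(68 + \frac{J{\left(-6,k \right)}}{95}\right) O{\left(6 \right)} = \left(68 + \frac{5 - \left(-6\right) 7}{95}\right) 1 = \left(68 + \left(5 + 42\right) \frac{1}{95}\right) 1 = \left(68 + 47 \cdot \frac{1}{95}\right) 1 = \left(68 + \frac{47}{95}\right) 1 = \frac{6507}{95} \cdot 1 = \frac{6507}{95}$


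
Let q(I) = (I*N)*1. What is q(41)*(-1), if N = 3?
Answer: -123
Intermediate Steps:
q(I) = 3*I (q(I) = (I*3)*1 = (3*I)*1 = 3*I)
q(41)*(-1) = (3*41)*(-1) = 123*(-1) = -123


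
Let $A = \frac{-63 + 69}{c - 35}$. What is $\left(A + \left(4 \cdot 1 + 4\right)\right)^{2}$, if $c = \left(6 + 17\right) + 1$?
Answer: $\frac{6724}{121} \approx 55.57$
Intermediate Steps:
$c = 24$ ($c = 23 + 1 = 24$)
$A = - \frac{6}{11}$ ($A = \frac{-63 + 69}{24 - 35} = \frac{6}{-11} = 6 \left(- \frac{1}{11}\right) = - \frac{6}{11} \approx -0.54545$)
$\left(A + \left(4 \cdot 1 + 4\right)\right)^{2} = \left(- \frac{6}{11} + \left(4 \cdot 1 + 4\right)\right)^{2} = \left(- \frac{6}{11} + \left(4 + 4\right)\right)^{2} = \left(- \frac{6}{11} + 8\right)^{2} = \left(\frac{82}{11}\right)^{2} = \frac{6724}{121}$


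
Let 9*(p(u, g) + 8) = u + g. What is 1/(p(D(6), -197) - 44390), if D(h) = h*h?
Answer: -9/399743 ≈ -2.2514e-5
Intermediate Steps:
D(h) = h²
p(u, g) = -8 + g/9 + u/9 (p(u, g) = -8 + (u + g)/9 = -8 + (g + u)/9 = -8 + (g/9 + u/9) = -8 + g/9 + u/9)
1/(p(D(6), -197) - 44390) = 1/((-8 + (⅑)*(-197) + (⅑)*6²) - 44390) = 1/((-8 - 197/9 + (⅑)*36) - 44390) = 1/((-8 - 197/9 + 4) - 44390) = 1/(-233/9 - 44390) = 1/(-399743/9) = -9/399743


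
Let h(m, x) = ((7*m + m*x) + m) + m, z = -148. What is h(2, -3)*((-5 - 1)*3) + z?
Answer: -364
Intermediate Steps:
h(m, x) = 9*m + m*x (h(m, x) = (8*m + m*x) + m = 9*m + m*x)
h(2, -3)*((-5 - 1)*3) + z = (2*(9 - 3))*((-5 - 1)*3) - 148 = (2*6)*(-6*3) - 148 = 12*(-18) - 148 = -216 - 148 = -364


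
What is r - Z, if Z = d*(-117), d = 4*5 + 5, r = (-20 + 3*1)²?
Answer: 3214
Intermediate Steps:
r = 289 (r = (-20 + 3)² = (-17)² = 289)
d = 25 (d = 20 + 5 = 25)
Z = -2925 (Z = 25*(-117) = -2925)
r - Z = 289 - 1*(-2925) = 289 + 2925 = 3214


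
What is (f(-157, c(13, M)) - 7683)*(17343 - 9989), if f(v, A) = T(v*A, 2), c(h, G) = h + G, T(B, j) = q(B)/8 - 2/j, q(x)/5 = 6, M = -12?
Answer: -112961117/2 ≈ -5.6481e+7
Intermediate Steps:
q(x) = 30 (q(x) = 5*6 = 30)
T(B, j) = 15/4 - 2/j (T(B, j) = 30/8 - 2/j = 30*(⅛) - 2/j = 15/4 - 2/j)
c(h, G) = G + h
f(v, A) = 11/4 (f(v, A) = 15/4 - 2/2 = 15/4 - 2*½ = 15/4 - 1 = 11/4)
(f(-157, c(13, M)) - 7683)*(17343 - 9989) = (11/4 - 7683)*(17343 - 9989) = -30721/4*7354 = -112961117/2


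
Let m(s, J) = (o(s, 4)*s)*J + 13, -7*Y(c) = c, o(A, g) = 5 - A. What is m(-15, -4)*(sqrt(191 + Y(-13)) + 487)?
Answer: 590731 + 18195*sqrt(42)/7 ≈ 6.0758e+5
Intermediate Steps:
Y(c) = -c/7
m(s, J) = 13 + J*s*(5 - s) (m(s, J) = ((5 - s)*s)*J + 13 = (s*(5 - s))*J + 13 = J*s*(5 - s) + 13 = 13 + J*s*(5 - s))
m(-15, -4)*(sqrt(191 + Y(-13)) + 487) = (13 - 1*(-4)*(-15)*(-5 - 15))*(sqrt(191 - 1/7*(-13)) + 487) = (13 - 1*(-4)*(-15)*(-20))*(sqrt(191 + 13/7) + 487) = (13 + 1200)*(sqrt(1350/7) + 487) = 1213*(15*sqrt(42)/7 + 487) = 1213*(487 + 15*sqrt(42)/7) = 590731 + 18195*sqrt(42)/7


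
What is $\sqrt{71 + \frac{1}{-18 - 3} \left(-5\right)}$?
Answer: $\frac{2 \sqrt{7854}}{21} \approx 8.4403$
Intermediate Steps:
$\sqrt{71 + \frac{1}{-18 - 3} \left(-5\right)} = \sqrt{71 + \frac{1}{-21} \left(-5\right)} = \sqrt{71 - - \frac{5}{21}} = \sqrt{71 + \frac{5}{21}} = \sqrt{\frac{1496}{21}} = \frac{2 \sqrt{7854}}{21}$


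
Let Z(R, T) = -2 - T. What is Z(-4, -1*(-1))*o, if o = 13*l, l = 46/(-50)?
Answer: 897/25 ≈ 35.880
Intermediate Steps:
l = -23/25 (l = 46*(-1/50) = -23/25 ≈ -0.92000)
o = -299/25 (o = 13*(-23/25) = -299/25 ≈ -11.960)
Z(-4, -1*(-1))*o = (-2 - (-1)*(-1))*(-299/25) = (-2 - 1*1)*(-299/25) = (-2 - 1)*(-299/25) = -3*(-299/25) = 897/25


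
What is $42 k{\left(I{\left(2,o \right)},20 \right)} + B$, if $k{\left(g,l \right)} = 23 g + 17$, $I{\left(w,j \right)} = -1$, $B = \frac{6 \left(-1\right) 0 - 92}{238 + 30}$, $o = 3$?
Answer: $- \frac{16907}{67} \approx -252.34$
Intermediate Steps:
$B = - \frac{23}{67}$ ($B = \frac{\left(-6\right) 0 - 92}{268} = \left(0 - 92\right) \frac{1}{268} = \left(-92\right) \frac{1}{268} = - \frac{23}{67} \approx -0.34328$)
$k{\left(g,l \right)} = 17 + 23 g$
$42 k{\left(I{\left(2,o \right)},20 \right)} + B = 42 \left(17 + 23 \left(-1\right)\right) - \frac{23}{67} = 42 \left(17 - 23\right) - \frac{23}{67} = 42 \left(-6\right) - \frac{23}{67} = -252 - \frac{23}{67} = - \frac{16907}{67}$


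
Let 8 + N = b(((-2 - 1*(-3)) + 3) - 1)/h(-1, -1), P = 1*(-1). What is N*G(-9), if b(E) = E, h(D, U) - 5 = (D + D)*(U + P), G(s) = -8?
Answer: 184/3 ≈ 61.333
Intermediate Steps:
P = -1
h(D, U) = 5 + 2*D*(-1 + U) (h(D, U) = 5 + (D + D)*(U - 1) = 5 + (2*D)*(-1 + U) = 5 + 2*D*(-1 + U))
N = -23/3 (N = -8 + (((-2 - 1*(-3)) + 3) - 1)/(5 - 2*(-1) + 2*(-1)*(-1)) = -8 + (((-2 + 3) + 3) - 1)/(5 + 2 + 2) = -8 + ((1 + 3) - 1)/9 = -8 + (4 - 1)*(1/9) = -8 + 3*(1/9) = -8 + 1/3 = -23/3 ≈ -7.6667)
N*G(-9) = -23/3*(-8) = 184/3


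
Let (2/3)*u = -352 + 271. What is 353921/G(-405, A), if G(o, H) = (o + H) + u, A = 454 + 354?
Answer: 707842/563 ≈ 1257.3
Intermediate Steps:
A = 808
u = -243/2 (u = 3*(-352 + 271)/2 = (3/2)*(-81) = -243/2 ≈ -121.50)
G(o, H) = -243/2 + H + o (G(o, H) = (o + H) - 243/2 = (H + o) - 243/2 = -243/2 + H + o)
353921/G(-405, A) = 353921/(-243/2 + 808 - 405) = 353921/(563/2) = 353921*(2/563) = 707842/563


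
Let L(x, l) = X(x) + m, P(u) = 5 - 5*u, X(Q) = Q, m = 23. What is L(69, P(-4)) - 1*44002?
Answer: -43910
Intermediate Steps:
L(x, l) = 23 + x (L(x, l) = x + 23 = 23 + x)
L(69, P(-4)) - 1*44002 = (23 + 69) - 1*44002 = 92 - 44002 = -43910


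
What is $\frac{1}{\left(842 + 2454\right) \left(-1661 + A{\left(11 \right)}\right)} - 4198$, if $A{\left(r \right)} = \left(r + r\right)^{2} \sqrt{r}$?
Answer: $- \frac{229065045591}{54565280} - \frac{\sqrt{11}}{1240120} \approx -4198.0$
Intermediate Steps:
$A{\left(r \right)} = 4 r^{\frac{5}{2}}$ ($A{\left(r \right)} = \left(2 r\right)^{2} \sqrt{r} = 4 r^{2} \sqrt{r} = 4 r^{\frac{5}{2}}$)
$\frac{1}{\left(842 + 2454\right) \left(-1661 + A{\left(11 \right)}\right)} - 4198 = \frac{1}{\left(842 + 2454\right) \left(-1661 + 4 \cdot 11^{\frac{5}{2}}\right)} - 4198 = \frac{1}{3296 \left(-1661 + 4 \cdot 121 \sqrt{11}\right)} - 4198 = \frac{1}{3296 \left(-1661 + 484 \sqrt{11}\right)} - 4198 = \frac{1}{-5474656 + 1595264 \sqrt{11}} - 4198 = -4198 + \frac{1}{-5474656 + 1595264 \sqrt{11}}$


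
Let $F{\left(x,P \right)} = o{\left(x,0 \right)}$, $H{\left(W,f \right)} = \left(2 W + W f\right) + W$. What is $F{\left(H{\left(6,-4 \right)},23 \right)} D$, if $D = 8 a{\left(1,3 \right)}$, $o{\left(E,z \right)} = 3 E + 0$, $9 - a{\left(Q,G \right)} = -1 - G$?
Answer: $-1872$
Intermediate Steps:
$a{\left(Q,G \right)} = 10 + G$ ($a{\left(Q,G \right)} = 9 - \left(-1 - G\right) = 9 + \left(1 + G\right) = 10 + G$)
$o{\left(E,z \right)} = 3 E$
$H{\left(W,f \right)} = 3 W + W f$
$F{\left(x,P \right)} = 3 x$
$D = 104$ ($D = 8 \left(10 + 3\right) = 8 \cdot 13 = 104$)
$F{\left(H{\left(6,-4 \right)},23 \right)} D = 3 \cdot 6 \left(3 - 4\right) 104 = 3 \cdot 6 \left(-1\right) 104 = 3 \left(-6\right) 104 = \left(-18\right) 104 = -1872$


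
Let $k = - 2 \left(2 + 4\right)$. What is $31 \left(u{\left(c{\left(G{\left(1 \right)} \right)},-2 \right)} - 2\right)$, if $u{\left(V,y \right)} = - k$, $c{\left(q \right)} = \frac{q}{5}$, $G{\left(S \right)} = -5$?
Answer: $310$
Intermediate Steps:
$c{\left(q \right)} = \frac{q}{5}$ ($c{\left(q \right)} = q \frac{1}{5} = \frac{q}{5}$)
$k = -12$ ($k = \left(-2\right) 6 = -12$)
$u{\left(V,y \right)} = 12$ ($u{\left(V,y \right)} = \left(-1\right) \left(-12\right) = 12$)
$31 \left(u{\left(c{\left(G{\left(1 \right)} \right)},-2 \right)} - 2\right) = 31 \left(12 - 2\right) = 31 \cdot 10 = 310$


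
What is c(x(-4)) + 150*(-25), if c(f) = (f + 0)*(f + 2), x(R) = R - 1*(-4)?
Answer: -3750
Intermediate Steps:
x(R) = 4 + R (x(R) = R + 4 = 4 + R)
c(f) = f*(2 + f)
c(x(-4)) + 150*(-25) = (4 - 4)*(2 + (4 - 4)) + 150*(-25) = 0*(2 + 0) - 3750 = 0*2 - 3750 = 0 - 3750 = -3750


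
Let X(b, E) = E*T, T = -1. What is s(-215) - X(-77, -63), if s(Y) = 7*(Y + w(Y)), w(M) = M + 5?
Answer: -3038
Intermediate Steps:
w(M) = 5 + M
X(b, E) = -E (X(b, E) = E*(-1) = -E)
s(Y) = 35 + 14*Y (s(Y) = 7*(Y + (5 + Y)) = 7*(5 + 2*Y) = 35 + 14*Y)
s(-215) - X(-77, -63) = (35 + 14*(-215)) - (-1)*(-63) = (35 - 3010) - 1*63 = -2975 - 63 = -3038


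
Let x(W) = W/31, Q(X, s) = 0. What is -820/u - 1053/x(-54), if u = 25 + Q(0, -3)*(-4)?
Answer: 5717/10 ≈ 571.70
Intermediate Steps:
x(W) = W/31 (x(W) = W*(1/31) = W/31)
u = 25 (u = 25 + 0*(-4) = 25 + 0 = 25)
-820/u - 1053/x(-54) = -820/25 - 1053/((1/31)*(-54)) = -820*1/25 - 1053/(-54/31) = -164/5 - 1053*(-31/54) = -164/5 + 1209/2 = 5717/10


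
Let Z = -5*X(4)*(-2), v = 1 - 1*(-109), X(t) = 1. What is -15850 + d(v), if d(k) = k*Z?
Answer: -14750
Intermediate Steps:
v = 110 (v = 1 + 109 = 110)
Z = 10 (Z = -5*1*(-2) = -5*(-2) = 10)
d(k) = 10*k (d(k) = k*10 = 10*k)
-15850 + d(v) = -15850 + 10*110 = -15850 + 1100 = -14750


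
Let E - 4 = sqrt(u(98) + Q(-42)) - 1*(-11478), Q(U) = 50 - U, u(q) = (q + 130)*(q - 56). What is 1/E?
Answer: 5741/65913328 - sqrt(2417)/65913328 ≈ 8.6353e-5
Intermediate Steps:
u(q) = (-56 + q)*(130 + q) (u(q) = (130 + q)*(-56 + q) = (-56 + q)*(130 + q))
E = 11482 + 2*sqrt(2417) (E = 4 + (sqrt((-7280 + 98**2 + 74*98) + (50 - 1*(-42))) - 1*(-11478)) = 4 + (sqrt((-7280 + 9604 + 7252) + (50 + 42)) + 11478) = 4 + (sqrt(9576 + 92) + 11478) = 4 + (sqrt(9668) + 11478) = 4 + (2*sqrt(2417) + 11478) = 4 + (11478 + 2*sqrt(2417)) = 11482 + 2*sqrt(2417) ≈ 11580.)
1/E = 1/(11482 + 2*sqrt(2417))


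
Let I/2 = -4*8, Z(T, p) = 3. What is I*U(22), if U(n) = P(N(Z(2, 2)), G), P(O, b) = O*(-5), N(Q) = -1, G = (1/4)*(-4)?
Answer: -320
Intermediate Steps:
G = -1 (G = (1*(¼))*(-4) = (¼)*(-4) = -1)
I = -64 (I = 2*(-4*8) = 2*(-32) = -64)
P(O, b) = -5*O
U(n) = 5 (U(n) = -5*(-1) = 5)
I*U(22) = -64*5 = -320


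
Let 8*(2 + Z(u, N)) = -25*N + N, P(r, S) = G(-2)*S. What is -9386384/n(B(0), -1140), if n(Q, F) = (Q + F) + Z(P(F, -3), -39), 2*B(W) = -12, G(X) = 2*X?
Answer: 9386384/1031 ≈ 9104.2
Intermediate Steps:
P(r, S) = -4*S (P(r, S) = (2*(-2))*S = -4*S)
B(W) = -6 (B(W) = (½)*(-12) = -6)
Z(u, N) = -2 - 3*N (Z(u, N) = -2 + (-25*N + N)/8 = -2 + (-24*N)/8 = -2 - 3*N)
n(Q, F) = 115 + F + Q (n(Q, F) = (Q + F) + (-2 - 3*(-39)) = (F + Q) + (-2 + 117) = (F + Q) + 115 = 115 + F + Q)
-9386384/n(B(0), -1140) = -9386384/(115 - 1140 - 6) = -9386384/(-1031) = -9386384*(-1/1031) = 9386384/1031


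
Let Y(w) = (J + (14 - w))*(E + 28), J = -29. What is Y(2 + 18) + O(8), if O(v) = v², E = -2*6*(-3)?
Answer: -2176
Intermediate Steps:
E = 36 (E = -12*(-3) = 36)
Y(w) = -960 - 64*w (Y(w) = (-29 + (14 - w))*(36 + 28) = (-15 - w)*64 = -960 - 64*w)
Y(2 + 18) + O(8) = (-960 - 64*(2 + 18)) + 8² = (-960 - 64*20) + 64 = (-960 - 1280) + 64 = -2240 + 64 = -2176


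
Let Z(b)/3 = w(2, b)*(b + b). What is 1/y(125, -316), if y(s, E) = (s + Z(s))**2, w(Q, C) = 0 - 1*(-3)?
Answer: 1/5640625 ≈ 1.7729e-7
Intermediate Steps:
w(Q, C) = 3 (w(Q, C) = 0 + 3 = 3)
Z(b) = 18*b (Z(b) = 3*(3*(b + b)) = 3*(3*(2*b)) = 3*(6*b) = 18*b)
y(s, E) = 361*s**2 (y(s, E) = (s + 18*s)**2 = (19*s)**2 = 361*s**2)
1/y(125, -316) = 1/(361*125**2) = 1/(361*15625) = 1/5640625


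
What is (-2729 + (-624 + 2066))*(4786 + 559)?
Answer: -6879015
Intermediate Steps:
(-2729 + (-624 + 2066))*(4786 + 559) = (-2729 + 1442)*5345 = -1287*5345 = -6879015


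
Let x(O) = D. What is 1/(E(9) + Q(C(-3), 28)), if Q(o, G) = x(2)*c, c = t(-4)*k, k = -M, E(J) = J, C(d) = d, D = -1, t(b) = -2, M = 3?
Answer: 1/3 ≈ 0.33333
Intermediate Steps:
x(O) = -1
k = -3 (k = -1*3 = -3)
c = 6 (c = -2*(-3) = 6)
Q(o, G) = -6 (Q(o, G) = -1*6 = -6)
1/(E(9) + Q(C(-3), 28)) = 1/(9 - 6) = 1/3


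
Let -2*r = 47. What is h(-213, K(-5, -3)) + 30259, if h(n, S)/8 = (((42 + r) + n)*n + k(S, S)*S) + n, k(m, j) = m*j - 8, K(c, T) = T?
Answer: 359959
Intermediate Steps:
r = -47/2 (r = -½*47 = -47/2 ≈ -23.500)
k(m, j) = -8 + j*m (k(m, j) = j*m - 8 = -8 + j*m)
h(n, S) = 8*n + 8*S*(-8 + S²) + 8*n*(37/2 + n) (h(n, S) = 8*((((42 - 47/2) + n)*n + (-8 + S*S)*S) + n) = 8*(((37/2 + n)*n + (-8 + S²)*S) + n) = 8*((n*(37/2 + n) + S*(-8 + S²)) + n) = 8*((S*(-8 + S²) + n*(37/2 + n)) + n) = 8*(n + S*(-8 + S²) + n*(37/2 + n)) = 8*n + 8*S*(-8 + S²) + 8*n*(37/2 + n))
h(-213, K(-5, -3)) + 30259 = (-64*(-3) + 8*(-3)³ + 8*(-213)² + 156*(-213)) + 30259 = (192 + 8*(-27) + 8*45369 - 33228) + 30259 = (192 - 216 + 362952 - 33228) + 30259 = 329700 + 30259 = 359959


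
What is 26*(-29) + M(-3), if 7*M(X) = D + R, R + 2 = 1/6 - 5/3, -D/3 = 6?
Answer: -10599/14 ≈ -757.07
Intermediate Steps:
D = -18 (D = -3*6 = -18)
R = -7/2 (R = -2 + (1/6 - 5/3) = -2 - 3/2 = -7/2 ≈ -3.5000)
M(X) = -43/14 (M(X) = (-18 - 7/2)/7 = (1/7)*(-43/2) = -43/14)
26*(-29) + M(-3) = 26*(-29) - 43/14 = -754 - 43/14 = -10599/14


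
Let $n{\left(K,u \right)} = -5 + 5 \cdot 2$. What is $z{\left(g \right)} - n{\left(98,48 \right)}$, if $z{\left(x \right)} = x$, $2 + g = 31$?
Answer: $24$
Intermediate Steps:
$g = 29$ ($g = -2 + 31 = 29$)
$n{\left(K,u \right)} = 5$ ($n{\left(K,u \right)} = -5 + 10 = 5$)
$z{\left(g \right)} - n{\left(98,48 \right)} = 29 - 5 = 24$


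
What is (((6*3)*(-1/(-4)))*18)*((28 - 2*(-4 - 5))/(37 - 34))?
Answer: 1242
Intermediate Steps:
(((6*3)*(-1/(-4)))*18)*((28 - 2*(-4 - 5))/(37 - 34)) = ((18*(-1*(-¼)))*18)*((28 - 2*(-9))/3) = ((18*(¼))*18)*((28 + 18)*(⅓)) = ((9/2)*18)*(46*(⅓)) = 81*(46/3) = 1242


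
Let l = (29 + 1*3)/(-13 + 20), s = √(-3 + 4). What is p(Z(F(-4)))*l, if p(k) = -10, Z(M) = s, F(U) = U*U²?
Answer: -320/7 ≈ -45.714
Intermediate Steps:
s = 1 (s = √1 = 1)
F(U) = U³
Z(M) = 1
l = 32/7 (l = (29 + 3)/7 = 32*(⅐) = 32/7 ≈ 4.5714)
p(Z(F(-4)))*l = -10*32/7 = -320/7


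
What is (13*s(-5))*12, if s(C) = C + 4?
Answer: -156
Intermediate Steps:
s(C) = 4 + C
(13*s(-5))*12 = (13*(4 - 5))*12 = (13*(-1))*12 = -13*12 = -156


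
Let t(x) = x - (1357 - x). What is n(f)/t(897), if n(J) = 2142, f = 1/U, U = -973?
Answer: 2142/437 ≈ 4.9016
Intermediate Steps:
f = -1/973 (f = 1/(-973) = -1/973 ≈ -0.0010277)
t(x) = -1357 + 2*x (t(x) = x + (-1357 + x) = -1357 + 2*x)
n(f)/t(897) = 2142/(-1357 + 2*897) = 2142/(-1357 + 1794) = 2142/437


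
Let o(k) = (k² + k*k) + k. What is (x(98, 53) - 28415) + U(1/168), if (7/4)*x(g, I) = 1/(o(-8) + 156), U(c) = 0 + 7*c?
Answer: -109795391/3864 ≈ -28415.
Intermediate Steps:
o(k) = k + 2*k² (o(k) = (k² + k²) + k = 2*k² + k = k + 2*k²)
U(c) = 7*c
x(g, I) = 1/483 (x(g, I) = 4/(7*(-8*(1 + 2*(-8)) + 156)) = 4/(7*(-8*(1 - 16) + 156)) = 4/(7*(-8*(-15) + 156)) = 4/(7*(120 + 156)) = (4/7)/276 = (4/7)*(1/276) = 1/483)
(x(98, 53) - 28415) + U(1/168) = (1/483 - 28415) + 7/168 = -13724444/483 + 7*(1/168) = -13724444/483 + 1/24 = -109795391/3864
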